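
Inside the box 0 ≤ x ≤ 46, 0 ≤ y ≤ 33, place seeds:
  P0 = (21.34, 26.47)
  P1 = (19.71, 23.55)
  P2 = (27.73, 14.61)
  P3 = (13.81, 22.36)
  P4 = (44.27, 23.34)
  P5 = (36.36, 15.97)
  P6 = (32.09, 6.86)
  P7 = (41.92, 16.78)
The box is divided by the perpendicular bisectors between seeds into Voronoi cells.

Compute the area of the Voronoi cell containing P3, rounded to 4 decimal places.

1. box [0,46]×[0,33]: [(0, 0) (46, 0) (46, 33) (0, 33)]
2. ⊥bis P3·P0 via (17.575,24.415): [(0, 0) (30.9011, 0) (12.8892, 33) (0, 33)]  |A|=722.5396
3. ⊥bis P3·P1 via (16.76,22.955): [(0, 0) (21.3899, 0) (15.8152, 27.6391) (12.8892, 33) (0, 33)]  |A|=591.0991
4. ⊥bis P3·P2 via (20.77,18.485): [(0, 0) (10.4784, 0) (18.4882, 14.3866) (15.8152, 27.6391) (12.8892, 33) (0, 33)]  |A|=512.6095
5. ⊥bis P3·P4 via (29.04,22.85): [(0, 0) (10.4784, 0) (18.4882, 14.3866) (15.8152, 27.6391) (12.8892, 33) (0, 33)]  |A|=512.6095
6. ⊥bis P3·P5 via (25.085,19.165): [(0, 0) (10.4784, 0) (18.4882, 14.3866) (15.8152, 27.6391) (12.8892, 33) (0, 33)]  |A|=512.6095
7. ⊥bis P3·P6 via (22.95,14.61): [(0, 0) (10.4784, 0) (18.4882, 14.3866) (15.8152, 27.6391) (12.8892, 33) (0, 33)]  |A|=512.6095
8. ⊥bis P3·P7 via (27.865,19.57): [(0, 0) (10.4784, 0) (18.4882, 14.3866) (15.8152, 27.6391) (12.8892, 33) (0, 33)]  |A|=512.6095
9. canonical 6-gon: [(0, 0) (10.4784, 0) (18.4882, 14.3866) (15.8152, 27.6391) (12.8892, 33) (0, 33)]
10. shoelace: 512.6095

Area of P3's cell: 512.6095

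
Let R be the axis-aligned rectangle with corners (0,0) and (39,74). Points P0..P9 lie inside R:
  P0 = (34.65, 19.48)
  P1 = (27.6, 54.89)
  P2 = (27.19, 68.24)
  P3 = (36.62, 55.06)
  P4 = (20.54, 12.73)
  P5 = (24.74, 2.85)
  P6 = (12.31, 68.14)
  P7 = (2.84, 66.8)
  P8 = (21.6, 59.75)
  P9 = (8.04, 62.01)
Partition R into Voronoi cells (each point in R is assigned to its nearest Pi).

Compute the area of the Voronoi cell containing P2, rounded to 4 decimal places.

Area of P2's cell: 197.6895

1. box [0,39]×[0,74]: [(0, 0) (39, 0) (39, 74) (0, 74)]
2. ⊥bis P2·P0 via (30.92,43.86): [(0, 39.1294) (39, 45.0962) (39, 74) (0, 74)]  |A|=1243.6006
3. ⊥bis P2·P1 via (27.395,61.565): [(0, 60.7237) (39, 61.9214) (39, 74) (0, 74)]  |A|=494.4213
4. ⊥bis P2·P3 via (31.905,61.65): [(0, 60.7237) (31.9831, 61.7059) (39, 66.7263) (39, 74) (0, 74)]  |A|=477.5636
5. ⊥bis P2·P4 via (23.865,40.485): [(0, 60.7237) (31.9831, 61.7059) (39, 66.7263) (39, 74) (0, 74)]  |A|=477.5636
6. ⊥bis P2·P5 via (25.965,35.545): [(0, 60.7237) (31.9831, 61.7059) (39, 66.7263) (39, 74) (0, 74)]  |A|=477.5636
7. ⊥bis P2·P6 via (19.75,68.19): [(19.7961, 61.3316) (31.9831, 61.7059) (39, 66.7263) (39, 74) (19.711, 74)]  |A|=221.3008
8. ⊥bis P2·P7 via (15.015,67.52): [(19.7961, 61.3316) (31.9831, 61.7059) (39, 66.7263) (39, 74) (19.711, 74)]  |A|=221.3008
9. ⊥bis P2·P8 via (24.395,63.995): [(19.7577, 67.0483) (28.0549, 61.5853) (31.9831, 61.7059) (39, 66.7263) (39, 74) (19.711, 74)]  |A|=197.6895
10. ⊥bis P2·P9 via (17.615,65.125): [(19.7577, 67.0483) (28.0549, 61.5853) (31.9831, 61.7059) (39, 66.7263) (39, 74) (19.711, 74)]  |A|=197.6895
11. canonical 6-gon: [(19.7577, 67.0483) (28.0549, 61.5853) (31.9831, 61.7059) (39, 66.7263) (39, 74) (19.711, 74)]
12. shoelace: 197.6895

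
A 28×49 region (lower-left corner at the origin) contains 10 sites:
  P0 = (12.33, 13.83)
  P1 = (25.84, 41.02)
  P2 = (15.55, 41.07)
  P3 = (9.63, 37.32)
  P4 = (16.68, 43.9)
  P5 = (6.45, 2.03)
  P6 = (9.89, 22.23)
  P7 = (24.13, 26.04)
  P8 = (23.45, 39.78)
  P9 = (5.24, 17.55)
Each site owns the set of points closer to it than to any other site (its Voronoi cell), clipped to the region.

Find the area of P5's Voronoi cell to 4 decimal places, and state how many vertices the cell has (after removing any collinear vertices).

1. box [0,28]×[0,49]: [(0, 0) (28, 0) (28, 49) (0, 49)]
2. ⊥bis P5·P0 via (9.39,7.93): [(0, 12.6091) (0, 0) (25.3039, 0)]  |A|=159.5298
3. ⊥bis P5·P1 via (16.145,21.525): [(0, 12.6091) (0, 0) (25.3039, 0)]  |A|=159.5298
4. ⊥bis P5·P2 via (11,21.55): [(0, 12.6091) (0, 0) (25.3039, 0)]  |A|=159.5298
5. ⊥bis P5·P3 via (8.04,19.675): [(0, 12.6091) (0, 0) (25.3039, 0)]  |A|=159.5298
6. ⊥bis P5·P4 via (11.565,22.965): [(0, 12.6091) (0, 0) (25.3039, 0)]  |A|=159.5298
7. ⊥bis P5·P6 via (8.17,12.13): [(0, 12.6091) (0, 0) (25.3039, 0)]  |A|=159.5298
8. ⊥bis P5·P7 via (15.29,14.035): [(0, 12.6091) (0, 0) (25.3039, 0)]  |A|=159.5298
9. ⊥bis P5·P8 via (14.95,20.905): [(0, 12.6091) (0, 0) (25.3039, 0)]  |A|=159.5298
10. ⊥bis P5·P9 via (5.845,9.79): [(5.6827, 9.7773) (0, 9.3343) (0, 0) (25.3039, 0)]  |A|=150.2249
11. canonical 4-gon: [(5.6827, 9.7773) (0, 9.3343) (0, 0) (25.3039, 0)]
12. shoelace: 150.2249

Area of P5's cell: 150.2249 (4 vertices)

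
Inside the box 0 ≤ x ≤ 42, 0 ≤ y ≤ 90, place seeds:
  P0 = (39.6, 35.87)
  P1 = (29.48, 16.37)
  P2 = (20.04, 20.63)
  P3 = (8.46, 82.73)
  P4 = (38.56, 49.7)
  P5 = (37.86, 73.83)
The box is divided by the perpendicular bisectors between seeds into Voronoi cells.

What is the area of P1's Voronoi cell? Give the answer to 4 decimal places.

Area of P1's cell: 508.4448

1. box [0,42]×[0,90]: [(0, 0) (42, 0) (42, 90) (0, 90)]
2. ⊥bis P1·P0 via (34.54,26.12): [(0, 44.0454) (0, 0) (42, 0) (42, 22.2485)]  |A|=1392.1703
3. ⊥bis P1·P2 via (24.76,18.5): [(29.402, 28.7865) (16.4115, 0) (42, 0) (42, 22.2485)]  |A|=508.4448
4. ⊥bis P1·P3 via (18.97,49.55): [(29.402, 28.7865) (16.4115, 0) (42, 0) (42, 22.2485)]  |A|=508.4448
5. ⊥bis P1·P4 via (34.02,33.035): [(29.402, 28.7865) (16.4115, 0) (42, 0) (42, 22.2485)]  |A|=508.4448
6. ⊥bis P1·P5 via (33.67,45.1): [(29.402, 28.7865) (16.4115, 0) (42, 0) (42, 22.2485)]  |A|=508.4448
7. canonical 4-gon: [(29.402, 28.7865) (16.4115, 0) (42, 0) (42, 22.2485)]
8. shoelace: 508.4448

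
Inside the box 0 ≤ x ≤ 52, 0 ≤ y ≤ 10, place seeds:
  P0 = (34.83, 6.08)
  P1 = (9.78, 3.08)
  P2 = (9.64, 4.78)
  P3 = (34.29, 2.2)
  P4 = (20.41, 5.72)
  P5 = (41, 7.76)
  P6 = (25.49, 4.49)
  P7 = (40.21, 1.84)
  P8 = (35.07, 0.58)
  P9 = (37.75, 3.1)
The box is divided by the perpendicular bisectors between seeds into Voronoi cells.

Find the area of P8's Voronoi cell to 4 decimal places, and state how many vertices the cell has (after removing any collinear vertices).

Area of P8's cell: 6.6461 (4 vertices)

1. box [0,52]×[0,10]: [(0, 0) (52, 0) (52, 10) (0, 10)]
2. ⊥bis P8·P0 via (34.95,3.33): [(0, 1.8049) (0, 0) (52, 0) (52, 4.074)]  |A|=152.8516
3. ⊥bis P8·P1 via (22.425,1.83): [(22.5197, 2.7876) (22.2441, 0) (52, 0) (52, 4.074)]  |A|=101.525
4. ⊥bis P8·P2 via (22.355,2.68): [(22.5197, 2.7876) (22.2441, 0) (52, 0) (52, 4.074)]  |A|=101.525
5. ⊥bis P8·P3 via (34.68,1.39): [(39.0839, 3.5104) (31.7931, 0) (52, 0) (52, 4.074)]  |A|=61.7772
6. ⊥bis P8·P4 via (27.74,3.15): [(39.0839, 3.5104) (31.7931, 0) (52, 0) (52, 4.074)]  |A|=61.7772
7. ⊥bis P8·P5 via (38.035,4.17): [(38.9258, 3.4343) (31.7931, 0) (43.084, 0)]  |A|=19.3881
8. ⊥bis P8·P6 via (30.28,2.535): [(38.9258, 3.4343) (31.7931, 0) (43.084, 0)]  |A|=19.3881
9. ⊥bis P8·P7 via (37.64,1.21): [(37.2881, 2.6457) (31.7931, 0) (37.9366, 0)]  |A|=8.1271
10. ⊥bis P8·P9 via (36.41,1.84): [(37.8648, 0.2928) (36.1621, 2.1036) (31.7931, 0) (37.9366, 0)]  |A|=6.6461
11. canonical 4-gon: [(37.8648, 0.2928) (36.1621, 2.1036) (31.7931, 0) (37.9366, 0)]
12. shoelace: 6.6461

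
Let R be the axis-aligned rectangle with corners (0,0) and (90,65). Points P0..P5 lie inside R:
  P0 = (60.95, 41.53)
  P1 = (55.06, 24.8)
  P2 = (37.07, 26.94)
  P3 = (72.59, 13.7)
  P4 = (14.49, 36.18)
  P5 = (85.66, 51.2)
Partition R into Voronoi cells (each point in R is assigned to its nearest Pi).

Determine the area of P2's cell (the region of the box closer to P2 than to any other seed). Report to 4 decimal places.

Area of P2's cell: 1098.6790

1. box [0,90]×[0,65]: [(0, 0) (90, 0) (90, 65) (0, 65)]
2. ⊥bis P2·P0 via (49.01,34.235): [(0, 0) (69.9266, 0) (30.2135, 65) (0, 65)]  |A|=3254.5523
3. ⊥bis P2·P1 via (46.065,25.87): [(0, 0) (42.9876, 0) (47.3778, 36.9064) (30.2135, 65) (0, 65)]  |A|=2757.4417
4. ⊥bis P2·P3 via (54.83,20.32): [(0, 0) (42.9876, 0) (47.3778, 36.9064) (30.2135, 65) (0, 65)]  |A|=2757.4417
5. ⊥bis P2·P4 via (25.78,31.56): [(12.8653, 0) (42.9876, 0) (47.3778, 36.9064) (35.7535, 55.9324)]  |A|=1098.679
6. ⊥bis P2·P5 via (61.365,39.07): [(12.8653, 0) (42.9876, 0) (47.3778, 36.9064) (35.7535, 55.9324)]  |A|=1098.679
7. canonical 4-gon: [(12.8653, 0) (42.9876, 0) (47.3778, 36.9064) (35.7535, 55.9324)]
8. shoelace: 1098.679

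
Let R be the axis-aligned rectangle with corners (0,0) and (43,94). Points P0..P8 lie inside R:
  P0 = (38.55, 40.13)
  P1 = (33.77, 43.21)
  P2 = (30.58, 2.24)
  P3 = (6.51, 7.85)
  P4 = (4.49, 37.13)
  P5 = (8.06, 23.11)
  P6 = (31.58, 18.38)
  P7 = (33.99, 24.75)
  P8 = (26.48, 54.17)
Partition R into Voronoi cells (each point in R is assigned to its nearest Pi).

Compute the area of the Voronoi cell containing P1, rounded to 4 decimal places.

Area of P1's cell: 255.2852

1. box [0,43]×[0,94]: [(0, 0) (43, 0) (43, 94) (0, 94)]
2. ⊥bis P1·P0 via (36.16,41.67): [(0, 0) (9.3099, 0) (43, 52.2853) (43, 94) (0, 94)]  |A|=3161.2504
3. ⊥bis P1·P2 via (32.175,22.725): [(0, 25.2302) (24.3456, 23.3346) (43, 52.2853) (43, 94) (0, 94)]  |A|=2745.5074
4. ⊥bis P1·P3 via (20.14,25.53): [(0, 41.0565) (22.8352, 23.4522) (24.3456, 23.3346) (43, 52.2853) (43, 94) (0, 94)]  |A|=2564.8095
5. ⊥bis P1·P4 via (19.13,40.17): [(22.5569, 23.6667) (22.8352, 23.4522) (24.3456, 23.3346) (43, 52.2853) (43, 94) (7.9522, 94)]  |A|=1688.037
6. ⊥bis P1·P5 via (20.915,33.16): [(20.4665, 33.7337) (26.2662, 26.3153) (43, 52.2853) (43, 94) (7.9522, 94)]  |A|=1663.468
7. ⊥bis P1·P6 via (32.675,30.795): [(20.4665, 33.7337) (22.0299, 31.7339) (29.3421, 31.089) (43, 52.2853) (43, 94) (7.9522, 94)]  |A|=1645.0231
8. ⊥bis P1·P7 via (33.88,33.98): [(20.4486, 33.8199) (31.1842, 33.9479) (43, 52.2853) (43, 94) (7.9522, 94)]  |A|=1622.6285
9. ⊥bis P1·P8 via (30.125,48.69): [(18.9098, 41.2303) (20.4486, 33.8199) (31.1842, 33.9479) (43, 52.2853) (43, 57.2538)]  |A|=255.2852
10. canonical 5-gon: [(18.9098, 41.2303) (20.4486, 33.8199) (31.1842, 33.9479) (43, 52.2853) (43, 57.2538)]
11. shoelace: 255.2852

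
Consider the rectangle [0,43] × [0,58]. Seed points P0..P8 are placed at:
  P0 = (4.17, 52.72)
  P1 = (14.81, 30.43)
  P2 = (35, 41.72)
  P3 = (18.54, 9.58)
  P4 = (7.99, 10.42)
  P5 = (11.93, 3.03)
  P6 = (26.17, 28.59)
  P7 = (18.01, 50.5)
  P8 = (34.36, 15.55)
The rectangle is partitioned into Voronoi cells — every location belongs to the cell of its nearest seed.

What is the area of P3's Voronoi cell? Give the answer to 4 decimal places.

1. box [0,43]×[0,58]: [(0, 0) (43, 0) (43, 58) (0, 58)]
2. ⊥bis P3·P0 via (11.355,31.15): [(0, 27.3676) (0, 0) (43, 0) (43, 41.691)]  |A|=1484.7605
3. ⊥bis P3·P1 via (16.675,20.005): [(0, 17.0219) (0, 0) (43, 0) (43, 24.7145)]  |A|=897.3316
4. ⊥bis P3·P2 via (26.77,25.65): [(32.3255, 22.8048) (0, 17.0219) (0, 0) (43, 0) (43, 17.3381)]  |A|=857.962
5. ⊥bis P3·P4 via (13.265,10): [(32.3255, 22.8048) (14.0238, 19.5307) (12.4688, 0) (43, 0) (43, 17.3381)]  |A|=616.8436
6. ⊥bis P3·P5 via (15.235,6.305): [(32.3255, 22.8048) (14.0238, 19.5307) (13.1392, 8.42) (21.4828, 0) (43, 0) (43, 17.3381)]  |A|=578.8947
7. ⊥bis P3·P6 via (22.355,19.085): [(19.0184, 20.4242) (14.0238, 19.5307) (13.1392, 8.42) (21.4828, 0) (43, 0) (43, 10.7988)]  |A|=451.4038
8. ⊥bis P3·P7 via (18.275,30.04): [(19.0184, 20.4242) (14.0238, 19.5307) (13.1392, 8.42) (21.4828, 0) (43, 0) (43, 10.7988)]  |A|=451.4038
9. ⊥bis P3·P8 via (26.45,12.565): [(24.2813, 18.3118) (19.0184, 20.4242) (14.0238, 19.5307) (13.1392, 8.42) (21.4828, 0) (31.1917, 0)]  |A|=242.2182
10. canonical 6-gon: [(24.2813, 18.3118) (19.0184, 20.4242) (14.0238, 19.5307) (13.1392, 8.42) (21.4828, 0) (31.1917, 0)]
11. shoelace: 242.2182

Area of P3's cell: 242.2182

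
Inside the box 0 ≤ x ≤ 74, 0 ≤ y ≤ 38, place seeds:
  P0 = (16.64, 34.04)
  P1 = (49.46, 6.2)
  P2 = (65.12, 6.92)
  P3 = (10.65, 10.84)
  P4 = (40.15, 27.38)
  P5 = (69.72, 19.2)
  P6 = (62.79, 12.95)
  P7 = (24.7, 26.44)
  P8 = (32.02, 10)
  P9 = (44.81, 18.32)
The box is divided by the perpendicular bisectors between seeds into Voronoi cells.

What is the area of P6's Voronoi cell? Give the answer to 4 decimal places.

1. box [0,74]×[0,38]: [(0, 0) (74, 0) (74, 38) (0, 38)]
2. ⊥bis P6·P0 via (39.715,23.495): [(28.9781, 0) (74, 0) (74, 38) (46.3436, 38)]  |A|=1380.8881
3. ⊥bis P6·P1 via (56.125,9.575): [(44.1557, 33.2122) (60.9736, 0) (74, 0) (74, 38) (46.3436, 38)]  |A|=849.5673
4. ⊥bis P6·P2 via (63.955,9.935): [(44.1557, 33.2122) (57.2539, 7.3457) (74, 13.8164) (74, 38) (46.3436, 38)]  |A|=686.0377
5. ⊥bis P6·P3 via (36.72,11.895): [(44.1557, 33.2122) (57.2539, 7.3457) (74, 13.8164) (74, 38) (46.3436, 38)]  |A|=686.0377
6. ⊥bis P6·P4 via (51.47,20.165): [(51.0757, 19.5464) (57.2539, 7.3457) (74, 13.8164) (74, 38) (62.8374, 38)]  |A|=502.3364
7. ⊥bis P6·P5 via (66.255,16.075): [(56.0647, 27.3739) (51.0757, 19.5464) (57.2539, 7.3457) (69.7671, 12.1808)]  |A|=182.7986
8. ⊥bis P6·P7 via (43.745,19.695): [(56.0647, 27.3739) (51.0757, 19.5464) (57.2539, 7.3457) (69.7671, 12.1808)]  |A|=182.7986
9. ⊥bis P6·P8 via (47.405,11.475): [(56.0647, 27.3739) (51.0757, 19.5464) (57.2539, 7.3457) (69.7671, 12.1808)]  |A|=182.7986
10. ⊥bis P6·P9 via (53.8,15.635): [(56.9972, 26.34) (53.5241, 14.7113) (57.2539, 7.3457) (69.7671, 12.1808)]  |A|=153.9376
11. canonical 4-gon: [(56.9972, 26.34) (53.5241, 14.7113) (57.2539, 7.3457) (69.7671, 12.1808)]
12. shoelace: 153.9376

Area of P6's cell: 153.9376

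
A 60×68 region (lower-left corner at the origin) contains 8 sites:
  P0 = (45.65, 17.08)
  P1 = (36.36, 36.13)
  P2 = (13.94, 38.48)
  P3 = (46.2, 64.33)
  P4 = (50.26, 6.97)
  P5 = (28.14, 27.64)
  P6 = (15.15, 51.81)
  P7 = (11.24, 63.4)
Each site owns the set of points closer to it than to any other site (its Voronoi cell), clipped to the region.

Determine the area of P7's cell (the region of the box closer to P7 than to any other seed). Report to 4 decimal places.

Area of P7's cell: 287.0431

1. box [0,60]×[0,68]: [(0, 0) (60, 0) (60, 68) (0, 68)]
2. ⊥bis P7·P0 via (28.445,40.24): [(0, 19.1089) (60, 63.6814) (60, 68) (0, 68)]  |A|=1596.2897
3. ⊥bis P7·P1 via (23.8,49.765): [(0, 27.8414) (43.5957, 68) (0, 68)]  |A|=875.3711
4. ⊥bis P7·P2 via (12.59,50.94): [(0, 49.5759) (26.7399, 52.4731) (43.5957, 68) (0, 68)]  |A|=584.7822
5. ⊥bis P7·P3 via (28.72,63.865): [(0, 49.5759) (26.7399, 52.4731) (28.9684, 54.526) (28.61, 68) (0, 68)]  |A|=483.8231
6. ⊥bis P7·P4 via (30.75,35.185): [(0, 49.5759) (26.7399, 52.4731) (28.9684, 54.526) (28.61, 68) (0, 68)]  |A|=483.8231
7. ⊥bis P7·P5 via (19.69,45.52): [(0, 49.5759) (26.7399, 52.4731) (28.9684, 54.526) (28.61, 68) (0, 68)]  |A|=483.8231
8. ⊥bis P7·P6 via (13.195,57.605): [(0, 53.1535) (28.747, 62.8516) (28.61, 68) (0, 68)]  |A|=287.0431
9. canonical 4-gon: [(0, 53.1535) (28.747, 62.8516) (28.61, 68) (0, 68)]
10. shoelace: 287.0431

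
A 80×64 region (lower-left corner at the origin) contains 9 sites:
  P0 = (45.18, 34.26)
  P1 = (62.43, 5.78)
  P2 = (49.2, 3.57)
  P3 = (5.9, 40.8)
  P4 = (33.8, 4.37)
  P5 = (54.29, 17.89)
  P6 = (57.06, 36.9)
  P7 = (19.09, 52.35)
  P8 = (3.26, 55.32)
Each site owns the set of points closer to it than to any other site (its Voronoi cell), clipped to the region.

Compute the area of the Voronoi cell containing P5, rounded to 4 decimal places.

1. box [0,80]×[0,64]: [(0, 0) (80, 0) (80, 64) (0, 64)]
2. ⊥bis P5·P0 via (49.735,26.075): [(2.8801, 0) (80, 0) (80, 42.9176)]  |A|=1654.9014
3. ⊥bis P5·P1 via (58.36,11.835): [(2.8801, 0) (40.7529, 0) (80, 26.3808) (80, 42.9176)]  |A|=1137.2165
4. ⊥bis P5·P2 via (51.745,10.73): [(33.6919, 17.1469) (54.9966, 9.5742) (80, 26.3808) (80, 42.9176)]  |A|=656.5962
5. ⊥bis P5·P3 via (30.095,29.345): [(33.6919, 17.1469) (54.9966, 9.5742) (80, 26.3808) (80, 42.9176)]  |A|=656.5962
6. ⊥bis P5·P4 via (44.045,11.13): [(38.3605, 19.745) (42.0305, 14.183) (54.9966, 9.5742) (80, 26.3808) (80, 42.9176)]  |A|=638.8451
7. ⊥bis P5·P6 via (55.675,27.395): [(52.8473, 27.807) (38.3605, 19.745) (42.0305, 14.183) (54.9966, 9.5742) (76.9063, 24.3013)]  |A|=383.8975
8. ⊥bis P5·P7 via (36.69,35.12): [(52.8473, 27.807) (38.3605, 19.745) (42.0305, 14.183) (54.9966, 9.5742) (76.9063, 24.3013)]  |A|=383.8975
9. ⊥bis P5·P8 via (28.775,36.605): [(52.8473, 27.807) (38.3605, 19.745) (42.0305, 14.183) (54.9966, 9.5742) (76.9063, 24.3013)]  |A|=383.8975
10. canonical 5-gon: [(52.8473, 27.807) (38.3605, 19.745) (42.0305, 14.183) (54.9966, 9.5742) (76.9063, 24.3013)]
11. shoelace: 383.8975

Area of P5's cell: 383.8975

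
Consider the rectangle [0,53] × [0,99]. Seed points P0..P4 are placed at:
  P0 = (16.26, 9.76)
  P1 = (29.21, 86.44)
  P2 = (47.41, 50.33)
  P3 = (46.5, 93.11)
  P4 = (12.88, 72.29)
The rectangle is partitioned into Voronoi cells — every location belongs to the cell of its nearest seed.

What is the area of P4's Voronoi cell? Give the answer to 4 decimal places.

Area of P4's cell: 1239.3155

1. box [0,53]×[0,99]: [(0, 0) (53, 0) (53, 99) (0, 99)]
2. ⊥bis P4·P0 via (14.57,41.025): [(0, 40.2374) (53, 43.1023) (53, 99) (0, 99)]  |A|=3038.4972
3. ⊥bis P4·P1 via (21.045,79.365): [(0, 40.2374) (52.4906, 43.0748) (4.0312, 99) (0, 99)]  |A|=1654.9647
4. ⊥bis P4·P2 via (30.145,61.31): [(0, 40.2374) (17.3396, 41.1747) (32.9153, 65.666) (4.0312, 99) (0, 99)]  |A|=1239.3155
5. ⊥bis P4·P3 via (29.69,82.7): [(0, 40.2374) (17.3396, 41.1747) (32.9153, 65.666) (4.0312, 99) (0, 99)]  |A|=1239.3155
6. canonical 5-gon: [(0, 40.2374) (17.3396, 41.1747) (32.9153, 65.666) (4.0312, 99) (0, 99)]
7. shoelace: 1239.3155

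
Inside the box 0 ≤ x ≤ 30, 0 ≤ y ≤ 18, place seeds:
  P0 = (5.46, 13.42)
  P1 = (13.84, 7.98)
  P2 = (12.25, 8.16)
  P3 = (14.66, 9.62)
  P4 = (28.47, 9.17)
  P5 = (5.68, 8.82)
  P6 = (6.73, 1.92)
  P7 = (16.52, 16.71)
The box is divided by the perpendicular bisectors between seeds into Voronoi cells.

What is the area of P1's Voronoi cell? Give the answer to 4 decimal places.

1. box [0,30]×[0,18]: [(0, 0) (30, 0) (30, 18) (0, 18)]
2. ⊥bis P1·P0 via (9.65,10.7): [(2.7039, 0) (30, 0) (30, 18) (14.3889, 18)]  |A|=386.1644
3. ⊥bis P1·P2 via (13.045,8.07): [(14.1227, 17.59) (12.1314, 0) (30, 0) (30, 18) (14.3889, 18)]  |A|=303.2499
4. ⊥bis P1·P3 via (14.25,8.8): [(13.1878, 9.3311) (12.1314, 0) (30, 0) (30, 0.925)]  |A|=91.1426
5. ⊥bis P1·P4 via (21.155,8.575): [(21.4287, 5.2107) (13.1878, 9.3311) (12.1314, 0) (21.8525, 0)]  |A|=65.9513
6. ⊥bis P1·P5 via (9.76,8.4): [(21.4287, 5.2107) (13.1878, 9.3311) (12.1314, 0) (21.8525, 0)]  |A|=65.9513
7. ⊥bis P1·P6 via (10.285,4.95): [(21.4287, 5.2107) (13.1878, 9.3311) (12.4096, 2.4573) (14.504, 0) (21.8525, 0)]  |A|=63.0363
8. ⊥bis P1·P7 via (15.18,12.345): [(21.4287, 5.2107) (13.1878, 9.3311) (12.4096, 2.4573) (14.504, 0) (21.8525, 0)]  |A|=63.0363
9. canonical 5-gon: [(21.4287, 5.2107) (13.1878, 9.3311) (12.4096, 2.4573) (14.504, 0) (21.8525, 0)]
10. shoelace: 63.0363

Area of P1's cell: 63.0363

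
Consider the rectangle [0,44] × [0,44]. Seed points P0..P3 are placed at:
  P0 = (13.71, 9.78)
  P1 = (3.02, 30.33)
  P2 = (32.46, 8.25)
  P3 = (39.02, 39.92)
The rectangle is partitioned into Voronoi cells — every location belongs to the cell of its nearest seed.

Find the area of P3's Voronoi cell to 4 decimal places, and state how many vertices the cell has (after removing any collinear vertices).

1. box [0,44]×[0,44]: [(0, 0) (44, 0) (44, 44) (0, 44)]
2. ⊥bis P3·P0 via (26.365,24.85): [(44, 10.041) (44, 44) (3.5605, 44)]  |A|=686.6409
3. ⊥bis P3·P1 via (21.02,35.125): [(23.0057, 27.671) (44, 10.041) (44, 44) (18.6558, 44)]  |A|=563.3956
4. ⊥bis P3·P2 via (35.74,24.085): [(23.0057, 27.671) (24.5046, 26.4123) (44, 22.3741) (44, 44) (18.6558, 44)]  |A|=443.1773
5. canonical 5-gon: [(23.0057, 27.671) (24.5046, 26.4123) (44, 22.3741) (44, 44) (18.6558, 44)]
6. shoelace: 443.1773

Area of P3's cell: 443.1773 (5 vertices)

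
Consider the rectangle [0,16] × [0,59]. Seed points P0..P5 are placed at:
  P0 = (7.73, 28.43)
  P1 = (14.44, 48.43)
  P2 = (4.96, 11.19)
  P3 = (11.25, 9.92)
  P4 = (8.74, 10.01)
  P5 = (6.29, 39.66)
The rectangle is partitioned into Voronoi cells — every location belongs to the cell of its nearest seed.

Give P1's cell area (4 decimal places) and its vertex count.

1. box [0,16]×[0,59]: [(0, 0) (16, 0) (16, 59) (0, 59)]
2. ⊥bis P1·P0 via (11.085,38.43): [(0, 42.149) (16, 36.781) (16, 59) (0, 59)]  |A|=312.5597
3. ⊥bis P1·P2 via (9.7,29.81): [(0, 42.149) (16, 36.781) (16, 59) (0, 59)]  |A|=312.5597
4. ⊥bis P1·P3 via (12.845,29.175): [(0, 42.149) (16, 36.781) (16, 59) (0, 59)]  |A|=312.5597
5. ⊥bis P1·P4 via (11.59,29.22): [(0, 42.149) (16, 36.781) (16, 59) (0, 59)]  |A|=312.5597
6. ⊥bis P1·P5 via (10.365,44.045): [(0, 53.6772) (16, 38.8084) (16, 59) (0, 59)]  |A|=204.1151
7. canonical 4-gon: [(0, 53.6772) (16, 38.8084) (16, 59) (0, 59)]
8. shoelace: 204.1151

Area of P1's cell: 204.1151 (4 vertices)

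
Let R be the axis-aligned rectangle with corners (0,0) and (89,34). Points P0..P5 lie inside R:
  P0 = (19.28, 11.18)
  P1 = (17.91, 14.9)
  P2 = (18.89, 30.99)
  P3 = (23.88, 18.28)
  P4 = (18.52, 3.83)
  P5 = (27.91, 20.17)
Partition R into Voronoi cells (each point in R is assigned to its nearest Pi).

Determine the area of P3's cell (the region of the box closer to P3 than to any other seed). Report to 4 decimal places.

1. box [0,89]×[0,34]: [(0, 0) (89, 0) (89, 34) (0, 34)]
2. ⊥bis P3·P0 via (21.58,14.73): [(0, 28.7114) (44.3154, 0) (89, 0) (89, 34) (0, 34)]  |A|=2389.8207
3. ⊥bis P3·P1 via (20.895,16.59): [(22.1613, 14.3534) (44.3154, 0) (89, 0) (89, 34) (11.0381, 34)]  |A|=2222.7893
4. ⊥bis P3·P2 via (21.385,24.635): [(17.2576, 23.0146) (22.1613, 14.3534) (44.3154, 0) (89, 0) (89, 34) (45.2385, 34)]  |A|=2034.9361
5. ⊥bis P3·P4 via (21.2,11.055): [(17.2576, 23.0146) (22.1613, 14.3534) (35.3583, 5.8032) (51.0031, 0) (89, 0) (89, 34) (45.2385, 34)]  |A|=2015.5311
6. ⊥bis P3·P5 via (25.895,19.225): [(23.051, 25.2891) (17.2576, 23.0146) (22.1613, 14.3534) (30.8065, 8.7522)]  |A|=80.4284
7. canonical 4-gon: [(23.051, 25.2891) (17.2576, 23.0146) (22.1613, 14.3534) (30.8065, 8.7522)]
8. shoelace: 80.4284

Area of P3's cell: 80.4284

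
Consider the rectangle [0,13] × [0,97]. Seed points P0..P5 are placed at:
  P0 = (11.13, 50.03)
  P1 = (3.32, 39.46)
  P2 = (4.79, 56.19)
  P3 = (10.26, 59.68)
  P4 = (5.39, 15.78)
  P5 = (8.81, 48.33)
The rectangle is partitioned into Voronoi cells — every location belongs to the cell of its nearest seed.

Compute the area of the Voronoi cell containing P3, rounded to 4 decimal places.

1. box [0,13]×[0,97]: [(0, 0) (13, 0) (13, 97) (0, 97)]
2. ⊥bis P3·P0 via (10.695,54.855): [(0, 53.8908) (13, 55.0628) (13, 97) (0, 97)]  |A|=552.8016
3. ⊥bis P3·P1 via (6.79,49.57): [(0, 53.8908) (13, 55.0628) (13, 97) (0, 97)]  |A|=552.8016
4. ⊥bis P3·P2 via (7.525,57.935): [(0, 69.7292) (9.5557, 54.7523) (13, 55.0628) (13, 97) (0, 97)]  |A|=477.1284
5. ⊥bis P3·P4 via (7.825,37.73): [(0, 69.7292) (9.5557, 54.7523) (13, 55.0628) (13, 97) (0, 97)]  |A|=477.1284
6. ⊥bis P3·P5 via (9.535,54.005): [(0, 69.7292) (9.5557, 54.7523) (13, 55.0628) (13, 97) (0, 97)]  |A|=477.1284
7. canonical 5-gon: [(0, 69.7292) (9.5557, 54.7523) (13, 55.0628) (13, 97) (0, 97)]
8. shoelace: 477.1284

Area of P3's cell: 477.1284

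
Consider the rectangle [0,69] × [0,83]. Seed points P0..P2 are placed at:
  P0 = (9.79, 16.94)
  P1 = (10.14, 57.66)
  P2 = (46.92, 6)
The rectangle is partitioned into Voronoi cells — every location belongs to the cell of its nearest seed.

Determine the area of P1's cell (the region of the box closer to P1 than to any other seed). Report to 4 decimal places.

1. box [0,69]×[0,83]: [(0, 0) (69, 0) (69, 83) (0, 83)]
2. ⊥bis P1·P0 via (9.965,37.3): [(0, 37.3857) (69, 36.7926) (69, 83) (0, 83)]  |A|=3167.8511
3. ⊥bis P1·P2 via (28.53,31.83): [(0, 37.3857) (35.8999, 37.0771) (69, 60.6431) (69, 83) (0, 83)]  |A|=2773.1229
4. canonical 5-gon: [(0, 37.3857) (35.8999, 37.0771) (69, 60.6431) (69, 83) (0, 83)]
5. shoelace: 2773.1229

Area of P1's cell: 2773.1229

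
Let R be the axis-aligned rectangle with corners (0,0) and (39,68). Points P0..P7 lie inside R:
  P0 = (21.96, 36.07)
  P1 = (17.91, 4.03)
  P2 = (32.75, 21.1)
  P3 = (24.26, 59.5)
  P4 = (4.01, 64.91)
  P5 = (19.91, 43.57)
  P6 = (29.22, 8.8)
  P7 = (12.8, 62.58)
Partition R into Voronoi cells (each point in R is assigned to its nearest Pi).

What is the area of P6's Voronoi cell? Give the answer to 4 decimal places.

Area of P6's cell: 248.0431

1. box [0,39]×[0,68]: [(0, 0) (39, 0) (39, 68) (0, 68)]
2. ⊥bis P6·P0 via (25.59,22.435): [(0, 15.6223) (0, 0) (39, 0) (39, 26.0051)]  |A|=811.7335
3. ⊥bis P6·P1 via (23.565,6.415): [(17.695, 20.3331) (26.2705, 0) (39, 0) (39, 26.0051)]  |A|=406.4342
4. ⊥bis P6·P2 via (30.985,14.95): [(18.4479, 18.5481) (26.2705, 0) (39, 0) (39, 12.6498)]  |A|=248.0431
5. ⊥bis P6·P3 via (26.74,34.15): [(18.4479, 18.5481) (26.2705, 0) (39, 0) (39, 12.6498)]  |A|=248.0431
6. ⊥bis P6·P4 via (16.615,36.855): [(18.4479, 18.5481) (26.2705, 0) (39, 0) (39, 12.6498)]  |A|=248.0431
7. ⊥bis P6·P5 via (24.565,26.185): [(18.4479, 18.5481) (26.2705, 0) (39, 0) (39, 12.6498)]  |A|=248.0431
8. ⊥bis P6·P7 via (21.01,35.69): [(18.4479, 18.5481) (26.2705, 0) (39, 0) (39, 12.6498)]  |A|=248.0431
9. canonical 4-gon: [(18.4479, 18.5481) (26.2705, 0) (39, 0) (39, 12.6498)]
10. shoelace: 248.0431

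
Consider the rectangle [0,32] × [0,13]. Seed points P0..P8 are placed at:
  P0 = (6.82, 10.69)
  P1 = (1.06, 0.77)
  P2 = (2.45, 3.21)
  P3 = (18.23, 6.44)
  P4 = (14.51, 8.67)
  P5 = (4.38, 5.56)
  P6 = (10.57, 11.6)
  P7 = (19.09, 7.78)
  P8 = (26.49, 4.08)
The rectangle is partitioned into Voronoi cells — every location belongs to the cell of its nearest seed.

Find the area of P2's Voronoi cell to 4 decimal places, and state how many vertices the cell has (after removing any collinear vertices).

1. box [0,32]×[0,13]: [(0, 0) (32, 0) (32, 13) (0, 13)]
2. ⊥bis P2·P0 via (4.635,6.95): [(0, 9.6579) (0, 0) (16.5311, 0)]  |A|=79.8277
3. ⊥bis P2·P1 via (1.755,1.99): [(0, 9.6579) (0, 2.9898) (5.2482, 0) (16.5311, 0)]  |A|=71.9822
4. ⊥bis P2·P3 via (10.34,4.825): [(10.6209, 3.4529) (0, 9.6579) (0, 2.9898) (5.2482, 0) (11.3276, 0)]  |A|=62.9986
5. ⊥bis P2·P4 via (8.48,5.94): [(9.241, 4.259) (0, 9.6579) (0, 2.9898) (5.2482, 0) (11.1693, 0)]  |A|=60.564
6. ⊥bis P2·P5 via (3.415,4.385): [(0, 7.1897) (0, 2.9898) (5.2482, 0) (8.7542, 0)]  |A|=23.6245
7. ⊥bis P2·P6 via (6.51,7.405): [(0, 7.1897) (0, 2.9898) (5.2482, 0) (8.7542, 0)]  |A|=23.6245
8. ⊥bis P2·P7 via (10.77,5.495): [(0, 7.1897) (0, 2.9898) (5.2482, 0) (8.7542, 0)]  |A|=23.6245
9. ⊥bis P2·P8 via (14.47,3.645): [(0, 7.1897) (0, 2.9898) (5.2482, 0) (8.7542, 0)]  |A|=23.6245
10. canonical 4-gon: [(0, 7.1897) (0, 2.9898) (5.2482, 0) (8.7542, 0)]
11. shoelace: 23.6245

Area of P2's cell: 23.6245 (4 vertices)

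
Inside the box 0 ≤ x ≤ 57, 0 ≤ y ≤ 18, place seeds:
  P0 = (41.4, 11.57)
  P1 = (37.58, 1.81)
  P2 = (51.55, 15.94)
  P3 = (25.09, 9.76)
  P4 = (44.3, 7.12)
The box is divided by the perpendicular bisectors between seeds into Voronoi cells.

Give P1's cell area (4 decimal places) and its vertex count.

Area of P1's cell: 89.5404 (4 vertices)

1. box [0,57]×[0,18]: [(0, 0) (57, 0) (57, 18) (0, 18)]
2. ⊥bis P1·P0 via (39.49,6.69): [(0, 0) (56.5828, 0) (10.5932, 18) (0, 18)]  |A|=604.5842
3. ⊥bis P1·P2 via (44.565,8.875): [(0, 0) (53.5416, 0) (51.5488, 1.9703) (10.5932, 18) (0, 18)]  |A|=601.5883
4. ⊥bis P1·P3 via (31.335,5.785): [(27.6528, 0) (53.5416, 0) (51.5488, 1.9703) (33.4226, 9.0647)]  |A|=128.1256
5. ⊥bis P1·P4 via (40.94,4.465): [(27.6528, 0) (44.4681, 0) (39.0439, 6.8646) (33.4226, 9.0647)]  |A|=89.5404
6. canonical 4-gon: [(27.6528, 0) (44.4681, 0) (39.0439, 6.8646) (33.4226, 9.0647)]
7. shoelace: 89.5404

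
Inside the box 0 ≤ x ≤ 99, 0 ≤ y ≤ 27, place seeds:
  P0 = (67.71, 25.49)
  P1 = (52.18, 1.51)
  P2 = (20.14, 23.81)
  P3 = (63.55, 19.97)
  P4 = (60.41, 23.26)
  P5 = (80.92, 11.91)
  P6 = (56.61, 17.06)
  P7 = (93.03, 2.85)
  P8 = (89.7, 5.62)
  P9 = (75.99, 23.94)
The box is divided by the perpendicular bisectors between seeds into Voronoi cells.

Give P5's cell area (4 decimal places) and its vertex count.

1. box [0,99]×[0,27]: [(0, 0) (99, 0) (99, 27) (0, 27)]
2. ⊥bis P5·P0 via (74.315,18.7): [(55.0912, 0) (99, 0) (99, 27) (82.8475, 27)]  |A|=810.8275
3. ⊥bis P5·P1 via (66.55,6.71): [(65.3626, 9.9915) (68.9781, 0) (99, 0) (99, 27) (82.8475, 27)]  |A|=741.4523
4. ⊥bis P5·P2 via (50.53,17.86): [(65.3626, 9.9915) (68.9781, 0) (99, 0) (99, 27) (82.8475, 27)]  |A|=741.4523
5. ⊥bis P5·P3 via (72.235,15.94): [(72.8581, 17.2828) (67.1643, 5.0123) (68.9781, 0) (99, 0) (99, 27) (82.8475, 27)]  |A|=716.2228
6. ⊥bis P5·P4 via (70.665,17.585): [(72.8581, 17.2828) (67.1643, 5.0123) (68.9781, 0) (99, 0) (99, 27) (82.8475, 27)]  |A|=716.2228
7. ⊥bis P5·P6 via (68.765,14.485): [(72.8581, 17.2828) (67.1643, 5.0123) (68.9781, 0) (99, 0) (99, 27) (82.8475, 27)]  |A|=716.2228
8. ⊥bis P5·P7 via (86.975,7.38): [(72.8581, 17.2828) (67.1643, 5.0123) (68.9781, 0) (81.4537, 0) (99, 23.4532) (99, 27) (82.8475, 27)]  |A|=510.465
9. ⊥bis P5·P8 via (85.31,8.765): [(72.8581, 17.2828) (67.1643, 5.0123) (68.9781, 0) (79.0307, 0) (98.3736, 27) (82.8475, 27)]  |A|=438.1811
10. ⊥bis P5·P9 via (78.455,17.925): [(71.9118, 15.2436) (67.1643, 5.0123) (68.9781, 0) (79.0307, 0) (97.4485, 25.7087)]  |A|=329.6802
11. canonical 5-gon: [(71.9118, 15.2436) (67.1643, 5.0123) (68.9781, 0) (79.0307, 0) (97.4485, 25.7087)]
12. shoelace: 329.6802

Area of P5's cell: 329.6802 (5 vertices)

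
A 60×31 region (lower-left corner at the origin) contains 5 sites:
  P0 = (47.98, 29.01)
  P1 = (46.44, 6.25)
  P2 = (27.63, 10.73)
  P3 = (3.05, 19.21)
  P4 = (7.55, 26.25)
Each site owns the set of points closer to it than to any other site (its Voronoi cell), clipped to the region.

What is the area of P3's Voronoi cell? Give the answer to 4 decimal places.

1. box [0,60]×[0,31]: [(0, 0) (60, 0) (60, 31) (0, 31)]
2. ⊥bis P3·P0 via (25.515,24.11): [(0, 0) (30.7738, 0) (24.0122, 31) (0, 31)]  |A|=849.1826
3. ⊥bis P3·P1 via (24.745,12.73): [(0, 0) (20.9427, 0) (26.6246, 19.0229) (24.0122, 31) (0, 31)]  |A|=755.675
4. ⊥bis P3·P2 via (15.34,14.97): [(0, 0) (10.1754, 0) (20.8703, 31) (0, 31)]  |A|=481.2083
5. ⊥bis P3·P4 via (5.3,22.73): [(0, 26.1178) (0, 0) (10.1754, 0) (15.7194, 16.0698)]  |A|=287.0371
6. canonical 4-gon: [(0, 26.1178) (0, 0) (10.1754, 0) (15.7194, 16.0698)]
7. shoelace: 287.0371

Area of P3's cell: 287.0371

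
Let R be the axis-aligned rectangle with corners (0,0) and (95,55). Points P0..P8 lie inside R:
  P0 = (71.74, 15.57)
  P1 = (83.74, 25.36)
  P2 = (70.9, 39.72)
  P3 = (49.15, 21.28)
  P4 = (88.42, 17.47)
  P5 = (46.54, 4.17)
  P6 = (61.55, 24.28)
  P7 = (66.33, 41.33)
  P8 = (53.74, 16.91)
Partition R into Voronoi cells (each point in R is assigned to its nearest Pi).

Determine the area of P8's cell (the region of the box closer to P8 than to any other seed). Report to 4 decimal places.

1. box [0,95]×[0,55]: [(0, 0) (95, 0) (95, 55) (0, 55)]
2. ⊥bis P8·P0 via (62.74,16.24): [(0, 0) (61.531, 0) (65.6255, 55) (0, 55)]  |A|=3496.8034
3. ⊥bis P8·P1 via (68.74,21.135): [(0, 0) (61.531, 0) (64.2825, 36.9604) (59.2014, 55) (0, 55)]  |A|=3438.8592
4. ⊥bis P8·P2 via (62.32,28.315): [(0, 0) (61.531, 0) (63.569, 27.3754) (26.8489, 55) (0, 55)]  |A|=2961.2092
5. ⊥bis P8·P3 via (51.445,19.095): [(33.2652, 0) (61.531, 0) (63.569, 27.3754) (61.0982, 29.2342)]  |A|=448.8767
6. ⊥bis P8·P4 via (71.08,17.19): [(33.2652, 0) (61.531, 0) (63.569, 27.3754) (61.0982, 29.2342)]  |A|=448.8767
7. ⊥bis P8·P5 via (50.14,10.54): [(45.6929, 13.0533) (61.8241, 3.9367) (63.569, 27.3754) (61.0982, 29.2342)]  |A|=231.3078
8. ⊥bis P8·P6 via (57.645,20.595): [(55.2696, 23.1122) (45.6929, 13.0533) (61.8241, 3.9367) (62.668, 15.2722)]  |A|=170.024
9. ⊥bis P8·P7 via (60.035,29.12): [(55.2696, 23.1122) (45.6929, 13.0533) (61.8241, 3.9367) (62.668, 15.2722)]  |A|=170.024
10. canonical 4-gon: [(55.2696, 23.1122) (45.6929, 13.0533) (61.8241, 3.9367) (62.668, 15.2722)]
11. shoelace: 170.024

Area of P8's cell: 170.0240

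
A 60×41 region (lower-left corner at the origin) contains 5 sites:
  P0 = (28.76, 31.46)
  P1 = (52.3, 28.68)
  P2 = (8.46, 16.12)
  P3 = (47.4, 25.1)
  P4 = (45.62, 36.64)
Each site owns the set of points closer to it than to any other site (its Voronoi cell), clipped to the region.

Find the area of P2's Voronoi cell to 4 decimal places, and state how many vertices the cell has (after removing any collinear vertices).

1. box [0,60]×[0,41]: [(0, 0) (60, 0) (60, 41) (0, 41)]
2. ⊥bis P2·P0 via (18.61,23.79): [(0, 0) (36.5873, 0) (5.605, 41) (0, 41)]  |A|=864.9417
3. ⊥bis P2·P1 via (30.38,22.4): [(0, 0) (36.5873, 0) (5.605, 41) (0, 41)]  |A|=864.9417
4. ⊥bis P2·P3 via (27.93,20.61): [(0, 0) (32.6829, 0) (30.968, 7.4361) (5.605, 41) (0, 41)]  |A|=850.4249
5. ⊥bis P2·P4 via (27.04,26.38): [(0, 0) (32.6829, 0) (30.968, 7.4361) (5.605, 41) (0, 41)]  |A|=850.4249
6. canonical 5-gon: [(0, 0) (32.6829, 0) (30.968, 7.4361) (5.605, 41) (0, 41)]
7. shoelace: 850.4249

Area of P2's cell: 850.4249 (5 vertices)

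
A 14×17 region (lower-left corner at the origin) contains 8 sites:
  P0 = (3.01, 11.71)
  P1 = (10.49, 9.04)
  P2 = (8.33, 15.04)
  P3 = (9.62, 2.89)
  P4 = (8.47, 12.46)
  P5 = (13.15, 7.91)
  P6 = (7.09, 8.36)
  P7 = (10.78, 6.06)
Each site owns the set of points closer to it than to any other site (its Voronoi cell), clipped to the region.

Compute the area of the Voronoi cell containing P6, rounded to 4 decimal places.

1. box [0,14]×[0,17]: [(0, 0) (14, 0) (14, 17) (0, 17)]
2. ⊥bis P6·P0 via (5.05,10.035): [(0, 3.8846) (0, 0) (14, 0) (14, 17) (10.7688, 17)]  |A|=167.3811
3. ⊥bis P6·P1 via (8.79,8.7): [(7.8427, 13.4363) (0, 3.8846) (0, 0) (10.53, 0)]  |A|=85.9749
4. ⊥bis P6·P2 via (7.71,11.7): [(8.2085, 11.6075) (6.5881, 11.9083) (0, 3.8846) (0, 0) (10.53, 0)]  |A|=84.5482
5. ⊥bis P6·P3 via (8.355,5.625): [(9.3161, 6.0695) (8.2085, 11.6075) (6.5881, 11.9083) (0, 3.8846) (0, 1.7606)]  |A|=44.3911
6. ⊥bis P6·P4 via (7.78,10.41): [(9.3161, 6.0695) (8.4962, 10.1689) (5.8823, 11.0487) (0, 3.8846) (0, 1.7606)]  |A|=41.835
7. ⊥bis P6·P5 via (10.12,8.135): [(9.3161, 6.0695) (8.4962, 10.1689) (5.8823, 11.0487) (0, 3.8846) (0, 1.7606)]  |A|=41.835
8. ⊥bis P6·P7 via (8.935,7.21): [(7.7818, 5.3599) (9.0508, 7.3958) (8.4962, 10.1689) (5.8823, 11.0487) (0, 3.8846) (0, 1.7606)]  |A|=40.7234
9. canonical 6-gon: [(7.7818, 5.3599) (9.0508, 7.3958) (8.4962, 10.1689) (5.8823, 11.0487) (0, 3.8846) (0, 1.7606)]
10. shoelace: 40.7234

Area of P6's cell: 40.7234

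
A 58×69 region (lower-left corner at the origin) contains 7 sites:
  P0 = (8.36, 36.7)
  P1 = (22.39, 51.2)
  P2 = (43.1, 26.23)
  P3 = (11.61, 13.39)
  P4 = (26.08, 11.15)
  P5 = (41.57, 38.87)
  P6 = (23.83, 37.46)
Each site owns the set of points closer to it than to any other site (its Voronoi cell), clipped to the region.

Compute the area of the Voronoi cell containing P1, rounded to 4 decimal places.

Area of P1's cell: 863.9367

1. box [0,58]×[0,69]: [(0, 0) (58, 0) (58, 69) (0, 69)]
2. ⊥bis P1·P0 via (15.375,43.95): [(0, 58.8266) (58, 2.7066) (58, 69) (0, 69)]  |A|=2217.535
3. ⊥bis P1·P2 via (32.745,38.715): [(0, 58.8266) (26.3053, 33.374) (58, 59.6614) (58, 69) (0, 69)]  |A|=1314.9541
4. ⊥bis P1·P3 via (17,32.295): [(0, 58.8266) (26.3053, 33.374) (58, 59.6614) (58, 69) (0, 69)]  |A|=1314.9541
5. ⊥bis P1·P4 via (24.235,31.175): [(0, 58.8266) (26.3053, 33.374) (58, 59.6614) (58, 69) (0, 69)]  |A|=1314.9541
6. ⊥bis P1·P5 via (31.98,45.035): [(0, 58.8266) (25.1822, 34.4607) (47.3861, 69) (0, 69)]  |A|=946.4354
7. ⊥bis P1·P6 via (23.11,44.33): [(0, 58.8266) (15.7766, 43.5614) (32.1348, 45.2758) (47.3861, 69) (0, 69)]  |A|=863.9367
8. canonical 5-gon: [(0, 58.8266) (15.7766, 43.5614) (32.1348, 45.2758) (47.3861, 69) (0, 69)]
9. shoelace: 863.9367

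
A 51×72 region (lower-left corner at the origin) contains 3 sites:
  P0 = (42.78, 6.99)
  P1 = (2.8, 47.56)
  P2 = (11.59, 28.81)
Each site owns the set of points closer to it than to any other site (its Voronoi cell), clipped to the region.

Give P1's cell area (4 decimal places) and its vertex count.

Area of P1's cell: 1286.9144 (4 vertices)

1. box [0,51]×[0,72]: [(0, 0) (51, 0) (51, 72) (0, 72)]
2. ⊥bis P1·P0 via (22.79,27.275): [(0, 4.8164) (51, 55.0747) (51, 72) (0, 72)]  |A|=2144.775
3. ⊥bis P1·P2 via (7.195,38.185): [(0, 34.812) (51, 58.7208) (51, 72) (0, 72)]  |A|=1286.9144
4. canonical 4-gon: [(0, 34.812) (51, 58.7208) (51, 72) (0, 72)]
5. shoelace: 1286.9144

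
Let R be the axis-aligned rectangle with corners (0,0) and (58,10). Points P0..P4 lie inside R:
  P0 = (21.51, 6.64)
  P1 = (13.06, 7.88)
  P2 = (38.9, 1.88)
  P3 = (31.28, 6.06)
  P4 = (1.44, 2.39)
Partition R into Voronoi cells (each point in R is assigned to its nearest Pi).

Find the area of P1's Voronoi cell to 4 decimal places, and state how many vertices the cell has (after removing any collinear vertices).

1. box [0,58]×[0,10]: [(0, 0) (58, 0) (58, 10) (0, 10)]
2. ⊥bis P1·P0 via (17.285,7.26): [(0, 0) (16.2196, 0) (17.6871, 10) (0, 10)]  |A|=169.5336
3. ⊥bis P1·P2 via (25.98,4.88): [(0, 0) (16.2196, 0) (17.6871, 10) (0, 10)]  |A|=169.5336
4. ⊥bis P1·P3 via (22.17,6.97): [(0, 0) (16.2196, 0) (17.6871, 10) (0, 10)]  |A|=169.5336
5. ⊥bis P1·P4 via (7.25,5.135): [(9.6761, 0) (16.2196, 0) (17.6871, 10) (4.9515, 10)]  |A|=96.3957
6. canonical 4-gon: [(9.6761, 0) (16.2196, 0) (17.6871, 10) (4.9515, 10)]
7. shoelace: 96.3957

Area of P1's cell: 96.3957 (4 vertices)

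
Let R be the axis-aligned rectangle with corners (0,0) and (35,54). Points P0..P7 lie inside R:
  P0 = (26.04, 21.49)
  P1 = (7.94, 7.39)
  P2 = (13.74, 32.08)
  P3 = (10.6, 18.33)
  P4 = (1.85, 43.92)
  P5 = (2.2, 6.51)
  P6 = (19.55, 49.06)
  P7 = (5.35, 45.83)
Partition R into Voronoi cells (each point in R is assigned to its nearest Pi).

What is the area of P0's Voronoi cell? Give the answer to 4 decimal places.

Area of P0's cell: 489.0786

1. box [0,35]×[0,54]: [(0, 0) (35, 0) (35, 54) (0, 54)]
2. ⊥bis P0·P1 via (16.99,14.44): [(0, 36.2499) (28.2388, 0) (35, 0) (35, 54) (0, 54)]  |A|=1378.173
3. ⊥bis P0·P2 via (19.89,26.785): [(13.3188, 19.1527) (28.2388, 0) (35, 0) (35, 44.3349)]  |A|=545.3642
4. ⊥bis P0·P3 via (18.32,19.91): [(17.4847, 23.9913) (20.3124, 10.1751) (28.2388, 0) (35, 0) (35, 44.3349)]  |A|=509.7445
5. ⊥bis P0·P4 via (13.945,32.705): [(17.4847, 23.9913) (20.3124, 10.1751) (28.2388, 0) (35, 0) (35, 44.3349)]  |A|=509.7445
6. ⊥bis P0·P5 via (14.12,14): [(17.4847, 23.9913) (20.3124, 10.1751) (28.2388, 0) (35, 0) (35, 44.3349)]  |A|=509.7445
7. ⊥bis P0·P6 via (22.795,35.275): [(28.3193, 36.5754) (17.4847, 23.9913) (20.3124, 10.1751) (28.2388, 0) (35, 0) (35, 38.1481)]  |A|=489.0786
8. ⊥bis P0·P7 via (15.695,33.66): [(28.3193, 36.5754) (17.4847, 23.9913) (20.3124, 10.1751) (28.2388, 0) (35, 0) (35, 38.1481)]  |A|=489.0786
9. canonical 6-gon: [(28.3193, 36.5754) (17.4847, 23.9913) (20.3124, 10.1751) (28.2388, 0) (35, 0) (35, 38.1481)]
10. shoelace: 489.0786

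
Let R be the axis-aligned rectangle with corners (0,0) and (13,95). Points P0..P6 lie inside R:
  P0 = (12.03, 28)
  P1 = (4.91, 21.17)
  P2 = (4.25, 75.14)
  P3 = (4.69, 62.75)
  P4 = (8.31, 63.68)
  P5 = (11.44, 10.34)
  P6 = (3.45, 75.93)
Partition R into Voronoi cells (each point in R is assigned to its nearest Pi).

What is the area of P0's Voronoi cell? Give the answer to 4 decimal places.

Area of P0's cell: 238.2389

1. box [0,13]×[0,95]: [(0, 0) (13, 0) (13, 95) (0, 95)]
2. ⊥bis P0·P1 via (8.47,24.585): [(0, 33.4146) (13, 19.8627) (13, 95) (0, 95)]  |A|=888.6976
3. ⊥bis P0·P2 via (8.14,51.57): [(0, 50.2266) (0, 33.4146) (13, 19.8627) (13, 52.3721)]  |A|=320.5889
4. ⊥bis P0·P3 via (8.36,45.375): [(0, 43.6092) (0, 33.4146) (13, 19.8627) (13, 46.3551)]  |A|=238.4652
5. ⊥bis P0·P4 via (10.17,45.84): [(10.943, 45.9206) (0, 43.6092) (0, 33.4146) (13, 19.8627) (13, 46.1351)]  |A|=238.2389
6. ⊥bis P0·P5 via (11.735,19.17): [(10.943, 45.9206) (0, 43.6092) (0, 33.4146) (13, 19.8627) (13, 46.1351)]  |A|=238.2389
7. ⊥bis P0·P6 via (7.74,51.965): [(10.943, 45.9206) (0, 43.6092) (0, 33.4146) (13, 19.8627) (13, 46.1351)]  |A|=238.2389
8. canonical 5-gon: [(10.943, 45.9206) (0, 43.6092) (0, 33.4146) (13, 19.8627) (13, 46.1351)]
9. shoelace: 238.2389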